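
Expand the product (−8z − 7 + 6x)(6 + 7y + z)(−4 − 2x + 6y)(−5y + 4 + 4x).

−1524yz + 880z + 1224xz − 262xyz + 296x^2z − 814y^2z − 2084xy^2z + 652x^2yz + 1680y^3z − 352yz^2 + 128z^2 + 192xz^2 − 272xyz^2 + 64x^2z^2 + 240y^2z^2 − 1064y + 672 + 432x + 660xy − 528x^2 − 896y^2 − 898xy^2 + 608x^2y + 1470y^3 − 288x^3 + 1428x^2y^2 − 336x^3y − 1260xy^3 − 48x^3z

(−8z − 7 + 6x)(6 + 7y + z)(−4 − 2x + 6y)(−5y + 4 + 4x)
= (−48z − 56yz − 8z^2 − 42 − 49y − 7z + 36x + 42xy + 6xz)(−4 − 2x + 6y)(−5y + 4 + 4x)    [distributive law]
= (−55z − 56yz − 8z^2 − 42 − 49y + 36x + 42xy + 6xz)(−4 − 2x + 6y)(−5y + 4 + 4x)    [combine like terms]
= (220z + 110xz − 330yz + 224yz + 112xyz − 336y^2z + 32z^2 + 16xz^2 − 48yz^2 + 168 + 84x − 252y + 196y + 98xy − 294y^2 − 144x − 72x^2 + 216xy − 168xy − 84x^2y + 252xy^2 − 24xz − 12x^2z + 36xyz)(−5y + 4 + 4x)    [distributive law]
= (220z + 86xz − 106yz + 148xyz − 336y^2z + 32z^2 + 16xz^2 − 48yz^2 + 168 − 60x − 56y + 146xy − 294y^2 − 72x^2 − 84x^2y + 252xy^2 − 12x^2z)(−5y + 4 + 4x)    [combine like terms]
= −1100yz + 880z + 880xz − 430xyz + 344xz + 344x^2z + 530y^2z − 424yz − 424xyz − 740xy^2z + 592xyz + 592x^2yz + 1680y^3z − 1344y^2z − 1344xy^2z − 160yz^2 + 128z^2 + 128xz^2 − 80xyz^2 + 64xz^2 + 64x^2z^2 + 240y^2z^2 − 192yz^2 − 192xyz^2 − 840y + 672 + 672x + 300xy − 240x − 240x^2 + 280y^2 − 224y − 224xy − 730xy^2 + 584xy + 584x^2y + 1470y^3 − 1176y^2 − 1176xy^2 + 360x^2y − 288x^2 − 288x^3 + 420x^2y^2 − 336x^2y − 336x^3y − 1260xy^3 + 1008xy^2 + 1008x^2y^2 + 60x^2yz − 48x^2z − 48x^3z    [distributive law]
= −1524yz + 880z + 1224xz − 262xyz + 296x^2z − 814y^2z − 2084xy^2z + 652x^2yz + 1680y^3z − 352yz^2 + 128z^2 + 192xz^2 − 272xyz^2 + 64x^2z^2 + 240y^2z^2 − 1064y + 672 + 432x + 660xy − 528x^2 − 896y^2 − 898xy^2 + 608x^2y + 1470y^3 − 288x^3 + 1428x^2y^2 − 336x^3y − 1260xy^3 − 48x^3z    [combine like terms]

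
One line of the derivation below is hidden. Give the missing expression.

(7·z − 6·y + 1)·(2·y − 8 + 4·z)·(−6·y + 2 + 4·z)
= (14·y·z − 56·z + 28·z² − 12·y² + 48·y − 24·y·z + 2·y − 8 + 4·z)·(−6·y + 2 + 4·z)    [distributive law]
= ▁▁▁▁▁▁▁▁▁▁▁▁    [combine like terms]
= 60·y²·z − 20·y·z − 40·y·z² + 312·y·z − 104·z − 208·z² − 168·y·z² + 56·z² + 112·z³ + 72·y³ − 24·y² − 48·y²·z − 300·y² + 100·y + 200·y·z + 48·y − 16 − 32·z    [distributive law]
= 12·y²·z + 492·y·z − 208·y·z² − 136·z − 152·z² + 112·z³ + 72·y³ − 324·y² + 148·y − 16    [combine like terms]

Applying combine like terms to the line above:

(−10·y·z − 52·z + 28·z² − 12·y² + 50·y − 8)·(−6·y + 2 + 4·z)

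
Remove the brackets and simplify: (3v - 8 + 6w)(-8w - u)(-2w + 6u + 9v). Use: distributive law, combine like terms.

(3v - 8 + 6w)(-8w - u)(-2w + 6u + 9v)
= (-24vw - 3uv + 64w + 8u - 48w^2 - 6uw)(-2w + 6u + 9v)    [distributive law]
= 48vw^2 - 144uvw - 216v^2w + 6uvw - 18u^2v - 27uv^2 - 128w^2 + 384uw + 576vw - 16uw + 48u^2 + 72uv + 96w^3 - 288uw^2 - 432vw^2 + 12uw^2 - 36u^2w - 54uvw    [distributive law]
= -384vw^2 - 192uvw - 216v^2w - 18u^2v - 27uv^2 - 128w^2 + 368uw + 576vw + 48u^2 + 72uv + 96w^3 - 276uw^2 - 36u^2w    [combine like terms]

-384vw^2 - 192uvw - 216v^2w - 18u^2v - 27uv^2 - 128w^2 + 368uw + 576vw + 48u^2 + 72uv + 96w^3 - 276uw^2 - 36u^2w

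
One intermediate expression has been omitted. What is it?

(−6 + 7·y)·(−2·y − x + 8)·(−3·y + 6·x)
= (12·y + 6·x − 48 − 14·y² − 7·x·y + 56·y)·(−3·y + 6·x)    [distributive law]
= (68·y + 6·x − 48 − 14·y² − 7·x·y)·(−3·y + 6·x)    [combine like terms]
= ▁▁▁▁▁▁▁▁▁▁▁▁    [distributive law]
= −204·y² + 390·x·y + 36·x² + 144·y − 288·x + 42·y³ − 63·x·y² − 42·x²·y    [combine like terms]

Applying distributive law to the line above:

−204·y² + 408·x·y − 18·x·y + 36·x² + 144·y − 288·x + 42·y³ − 84·x·y² + 21·x·y² − 42·x²·y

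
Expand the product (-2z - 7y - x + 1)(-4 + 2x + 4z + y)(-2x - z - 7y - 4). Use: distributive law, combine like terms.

2xz + 20z² + 7yz - 44z + 18x²z + 24xz² + 131xyz + 8z³ + 86yz² + 217y²z - 40xy - 175y² - 88y + 44x²y + 119xy² + 49y³ - 4x² - 16x + 4x³ + 16

(-2z - 7y - x + 1)(-4 + 2x + 4z + y)(-2x - z - 7y - 4)
= (8z - 4xz - 8z² - 2yz + 28y - 14xy - 28yz - 7y² + 4x - 2x² - 4xz - xy - 4 + 2x + 4z + y)(-2x - z - 7y - 4)    [distributive law]
= (12z - 8xz - 8z² - 30yz + 29y - 15xy - 7y² + 6x - 2x² - 4)(-2x - z - 7y - 4)    [combine like terms]
= -24xz - 12z² - 84yz - 48z + 16x²z + 8xz² + 56xyz + 32xz + 16xz² + 8z³ + 56yz² + 32z² + 60xyz + 30yz² + 210y²z + 120yz - 58xy - 29yz - 203y² - 116y + 30x²y + 15xyz + 105xy² + 60xy + 14xy² + 7y²z + 49y³ + 28y² - 12x² - 6xz - 42xy - 24x + 4x³ + 2x²z + 14x²y + 8x² + 8x + 4z + 28y + 16    [distributive law]
= 2xz + 20z² + 7yz - 44z + 18x²z + 24xz² + 131xyz + 8z³ + 86yz² + 217y²z - 40xy - 175y² - 88y + 44x²y + 119xy² + 49y³ - 4x² - 16x + 4x³ + 16    [combine like terms]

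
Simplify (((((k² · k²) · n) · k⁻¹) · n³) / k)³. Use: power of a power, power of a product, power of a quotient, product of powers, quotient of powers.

(((((k² · k²) · n) · k⁻¹) · n³) / k)³
= (((((k² · k²) · n) · k⁻¹) · n³)³) / (k³)    [power of a quotient]
= (((((k² · k²) · n) · k⁻¹)³) · ((n³)³)) / (k³)    [power of a product]
= (((((k² · k²) · n)³) · ((k⁻¹)³)) · ((n³)³)) / (k³)    [power of a product]
= (((((k² · k²)³) · (n³)) · ((k⁻¹)³)) · ((n³)³)) / (k³)    [power of a product]
= ((((((k²)³) · ((k²)³)) · (n³)) · ((k⁻¹)³)) · ((n³)³)) / (k³)    [power of a product]
= ((((k⁶ · ((k²)³)) · (n³)) · ((k⁻¹)³)) · ((n³)³)) / (k³)    [power of a power]
= ((((k⁶ · k⁶) · (n³)) · ((k⁻¹)³)) · ((n³)³)) / (k³)    [power of a power]
= (((k¹² · (n³)) · ((k⁻¹)³)) · ((n³)³)) / (k³)    [product of powers]
= (((k¹² · n³) · k⁻³) · ((n³)³)) / (k³)    [power of a power]
= (((k¹² · n³) · k⁻³) · n⁹) / (k³)    [power of a power]
= k⁶n¹²    [quotient of powers; product of powers]

k⁶n¹²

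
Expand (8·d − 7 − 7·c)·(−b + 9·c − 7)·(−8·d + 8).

64·b·d^2 − 120·b·d − 576·c·d^2 + 688·c·d + 448·d^2 − 840·d + 56·b − 112·c + 392 − 56·b·c·d + 56·b·c + 504·c^2·d − 504·c^2

(8·d − 7 − 7·c)·(−b + 9·c − 7)·(−8·d + 8)
= (−8·b·d + 72·c·d − 56·d + 7·b − 63·c + 49 + 7·b·c − 63·c^2 + 49·c)·(−8·d + 8)    [distributive law]
= (−8·b·d + 72·c·d − 56·d + 7·b − 14·c + 49 + 7·b·c − 63·c^2)·(−8·d + 8)    [combine like terms]
= 64·b·d^2 − 64·b·d − 576·c·d^2 + 576·c·d + 448·d^2 − 448·d − 56·b·d + 56·b + 112·c·d − 112·c − 392·d + 392 − 56·b·c·d + 56·b·c + 504·c^2·d − 504·c^2    [distributive law]
= 64·b·d^2 − 120·b·d − 576·c·d^2 + 688·c·d + 448·d^2 − 840·d + 56·b − 112·c + 392 − 56·b·c·d + 56·b·c + 504·c^2·d − 504·c^2    [combine like terms]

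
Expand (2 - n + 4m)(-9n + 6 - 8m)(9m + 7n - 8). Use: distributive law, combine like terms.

(2 - n + 4m)(-9n + 6 - 8m)(9m + 7n - 8)
= (-18n + 12 - 16m + 9n² - 6n + 8mn - 36mn + 24m - 32m²)(9m + 7n - 8)    [distributive law]
= (-24n + 12 + 8m + 9n² - 28mn - 32m²)(9m + 7n - 8)    [combine like terms]
= -216mn - 168n² + 192n + 108m + 84n - 96 + 72m² + 56mn - 64m + 81mn² + 63n³ - 72n² - 252m²n - 196mn² + 224mn - 288m³ - 224m²n + 256m²    [distributive law]
= 64mn - 240n² + 276n + 44m - 96 + 328m² - 115mn² + 63n³ - 476m²n - 288m³    [combine like terms]

64mn - 240n² + 276n + 44m - 96 + 328m² - 115mn² + 63n³ - 476m²n - 288m³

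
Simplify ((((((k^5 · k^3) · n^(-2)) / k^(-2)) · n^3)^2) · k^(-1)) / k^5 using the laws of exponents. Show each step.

((((((k^5 · k^3) · n^(-2)) / k^(-2)) · n^3)^2) · k^(-1)) / k^5
= ((((((k^5 · k^3) · n^(-2)) / k^(-2))^2) · ((n^3)^2)) · k^(-1)) / k^5    [power of a product]
= ((((((k^5 · k^3) · n^(-2))^2) / ((k^(-2))^2)) · ((n^3)^2)) · k^(-1)) / k^5    [power of a quotient]
= ((((((k^5 · k^3)^2) · ((n^(-2))^2)) / ((k^(-2))^2)) · ((n^3)^2)) · k^(-1)) / k^5    [power of a product]
= (((((((k^5)^2) · ((k^3)^2)) · ((n^(-2))^2)) / ((k^(-2))^2)) · ((n^3)^2)) · k^(-1)) / k^5    [power of a product]
= (((((k^10 · ((k^3)^2)) · ((n^(-2))^2)) / ((k^(-2))^2)) · ((n^3)^2)) · k^(-1)) / k^5    [power of a power]
= (((((k^10 · k^6) · ((n^(-2))^2)) / ((k^(-2))^2)) · ((n^3)^2)) · k^(-1)) / k^5    [power of a power]
= ((((k^16 · ((n^(-2))^2)) / ((k^(-2))^2)) · ((n^3)^2)) · k^(-1)) / k^5    [product of powers]
= ((((k^16 · n^(-4)) / ((k^(-2))^2)) · ((n^3)^2)) · k^(-1)) / k^5    [power of a power]
= ((((k^16 · n^(-4)) / k^(-4)) · ((n^3)^2)) · k^(-1)) / k^5    [power of a power]
= ((((k^16 · n^(-4)) / k^(-4)) · n^6) · k^(-1)) / k^5    [power of a power]
= k^14n^2    [quotient of powers; product of powers]

k^14n^2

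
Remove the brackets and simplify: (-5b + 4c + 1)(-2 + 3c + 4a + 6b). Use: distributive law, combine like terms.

(-5b + 4c + 1)(-2 + 3c + 4a + 6b)
= 10b - 15bc - 20ab - 30b² - 8c + 12c² + 16ac + 24bc - 2 + 3c + 4a + 6b    [distributive law]
= 16b + 9bc - 20ab - 30b² - 5c + 12c² + 16ac - 2 + 4a    [combine like terms]

16b + 9bc - 20ab - 30b² - 5c + 12c² + 16ac - 2 + 4a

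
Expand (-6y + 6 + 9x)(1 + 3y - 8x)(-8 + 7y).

-54y + 228y^2 - 126y^3 - 873xy + 525xy^2 - 48 + 312x + 576x^2 - 504x^2y

(-6y + 6 + 9x)(1 + 3y - 8x)(-8 + 7y)
= (-6y - 18y^2 + 48xy + 6 + 18y - 48x + 9x + 27xy - 72x^2)(-8 + 7y)    [distributive law]
= (12y - 18y^2 + 75xy + 6 - 39x - 72x^2)(-8 + 7y)    [combine like terms]
= -96y + 84y^2 + 144y^2 - 126y^3 - 600xy + 525xy^2 - 48 + 42y + 312x - 273xy + 576x^2 - 504x^2y    [distributive law]
= -54y + 228y^2 - 126y^3 - 873xy + 525xy^2 - 48 + 312x + 576x^2 - 504x^2y    [combine like terms]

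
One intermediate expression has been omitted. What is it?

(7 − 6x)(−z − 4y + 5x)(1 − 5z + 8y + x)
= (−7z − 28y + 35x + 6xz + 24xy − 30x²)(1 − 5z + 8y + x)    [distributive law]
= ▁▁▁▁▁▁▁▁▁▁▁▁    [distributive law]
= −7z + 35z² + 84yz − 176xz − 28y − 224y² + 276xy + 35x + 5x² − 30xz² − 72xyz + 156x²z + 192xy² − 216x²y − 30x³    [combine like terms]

Applying distributive law to the line above:

−7z + 35z² − 56yz − 7xz − 28y + 140yz − 224y² − 28xy + 35x − 175xz + 280xy + 35x² + 6xz − 30xz² + 48xyz + 6x²z + 24xy − 120xyz + 192xy² + 24x²y − 30x² + 150x²z − 240x²y − 30x³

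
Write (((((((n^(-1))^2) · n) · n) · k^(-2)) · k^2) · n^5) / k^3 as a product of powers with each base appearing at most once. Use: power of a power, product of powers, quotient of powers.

(((((((n^(-1))^2) · n) · n) · k^(-2)) · k^2) · n^5) / k^3
= (((((n^(-2) · n) · n) · k^(-2)) · k^2) · n^5) / k^3    [power of a power]
= ((((n^(-1) · n) · k^(-2)) · k^2) · n^5) / k^3    [product of powers]
= (((n^0 · k^(-2)) · k^2) · n^5) / k^3    [product of powers]
= k^(-3)n^5    [quotient of powers; product of powers]

k^(-3)n^5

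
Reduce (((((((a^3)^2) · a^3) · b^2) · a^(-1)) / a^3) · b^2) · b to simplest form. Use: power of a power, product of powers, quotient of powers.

(((((((a^3)^2) · a^3) · b^2) · a^(-1)) / a^3) · b^2) · b
= (((((a^6 · a^3) · b^2) · a^(-1)) / a^3) · b^2) · b    [power of a power]
= ((((a^9 · b^2) · a^(-1)) / a^3) · b^2) · b    [product of powers]
= a^5·b^5    [quotient of powers; product of powers]

a^5·b^5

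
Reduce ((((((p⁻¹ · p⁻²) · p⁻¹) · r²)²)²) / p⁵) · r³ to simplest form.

((((((p⁻¹ · p⁻²) · p⁻¹) · r²)²)²) / p⁵) · r³
= (((((p⁻¹ · p⁻²) · p⁻¹) · r²)⁴) / p⁵) · r³    [power of a power]
= (((((p⁻¹ · p⁻²) · p⁻¹)⁴) · ((r²)⁴)) / p⁵) · r³    [power of a product]
= (((((p⁻¹ · p⁻²)⁴) · ((p⁻¹)⁴)) · ((r²)⁴)) / p⁵) · r³    [power of a product]
= ((((((p⁻¹)⁴) · ((p⁻²)⁴)) · ((p⁻¹)⁴)) · ((r²)⁴)) / p⁵) · r³    [power of a product]
= ((((p⁻⁴ · ((p⁻²)⁴)) · ((p⁻¹)⁴)) · ((r²)⁴)) / p⁵) · r³    [power of a power]
= ((((p⁻⁴ · p⁻⁸) · ((p⁻¹)⁴)) · ((r²)⁴)) / p⁵) · r³    [power of a power]
= (((p⁻¹² · ((p⁻¹)⁴)) · ((r²)⁴)) / p⁵) · r³    [product of powers]
= (((p⁻¹² · p⁻⁴) · ((r²)⁴)) / p⁵) · r³    [power of a power]
= ((p⁻¹⁶ · ((r²)⁴)) / p⁵) · r³    [product of powers]
= ((p⁻¹⁶ · r⁸) / p⁵) · r³    [power of a power]
= p⁻²¹·r¹¹    [quotient of powers; product of powers]

p⁻²¹·r¹¹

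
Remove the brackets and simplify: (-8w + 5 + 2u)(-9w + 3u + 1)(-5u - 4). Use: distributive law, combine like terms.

(-8w + 5 + 2u)(-9w + 3u + 1)(-5u - 4)
= (72w^2 - 24uw - 8w - 45w + 15u + 5 - 18uw + 6u^2 + 2u)(-5u - 4)    [distributive law]
= (72w^2 - 42uw - 53w + 17u + 5 + 6u^2)(-5u - 4)    [combine like terms]
= -360uw^2 - 288w^2 + 210u^2w + 168uw + 265uw + 212w - 85u^2 - 68u - 25u - 20 - 30u^3 - 24u^2    [distributive law]
= -360uw^2 - 288w^2 + 210u^2w + 433uw + 212w - 109u^2 - 93u - 20 - 30u^3    [combine like terms]

-360uw^2 - 288w^2 + 210u^2w + 433uw + 212w - 109u^2 - 93u - 20 - 30u^3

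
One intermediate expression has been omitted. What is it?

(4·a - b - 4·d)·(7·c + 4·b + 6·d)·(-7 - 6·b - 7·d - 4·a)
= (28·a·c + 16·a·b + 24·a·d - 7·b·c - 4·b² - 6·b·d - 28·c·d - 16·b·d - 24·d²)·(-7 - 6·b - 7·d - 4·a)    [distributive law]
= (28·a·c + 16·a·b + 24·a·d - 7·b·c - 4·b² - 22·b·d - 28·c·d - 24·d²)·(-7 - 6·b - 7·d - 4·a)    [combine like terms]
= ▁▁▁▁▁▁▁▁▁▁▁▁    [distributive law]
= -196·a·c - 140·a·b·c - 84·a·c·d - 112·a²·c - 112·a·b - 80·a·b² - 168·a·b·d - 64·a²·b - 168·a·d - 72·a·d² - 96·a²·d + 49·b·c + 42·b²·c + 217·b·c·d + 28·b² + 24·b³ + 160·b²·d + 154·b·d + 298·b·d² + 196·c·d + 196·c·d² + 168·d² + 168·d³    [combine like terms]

By distributive law:

-196·a·c - 168·a·b·c - 196·a·c·d - 112·a²·c - 112·a·b - 96·a·b² - 112·a·b·d - 64·a²·b - 168·a·d - 144·a·b·d - 168·a·d² - 96·a²·d + 49·b·c + 42·b²·c + 49·b·c·d + 28·a·b·c + 28·b² + 24·b³ + 28·b²·d + 16·a·b² + 154·b·d + 132·b²·d + 154·b·d² + 88·a·b·d + 196·c·d + 168·b·c·d + 196·c·d² + 112·a·c·d + 168·d² + 144·b·d² + 168·d³ + 96·a·d²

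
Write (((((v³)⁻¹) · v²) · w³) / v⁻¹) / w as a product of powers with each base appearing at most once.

(((((v³)⁻¹) · v²) · w³) / v⁻¹) / w
= (((v⁻³ · v²) · w³) / v⁻¹) / w    [power of a power]
= ((v⁻¹ · w³) / v⁻¹) / w    [product of powers]
= w²    [quotient of powers]

w²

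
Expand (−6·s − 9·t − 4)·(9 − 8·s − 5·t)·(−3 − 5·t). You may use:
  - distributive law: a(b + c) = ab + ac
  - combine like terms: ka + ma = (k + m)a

66·s − 196·s·t − 144·s^2 − 240·s^2·t − 510·s·t^2 + 363·t + 170·t^2 − 225·t^3 + 108

(−6·s − 9·t − 4)·(9 − 8·s − 5·t)·(−3 − 5·t)
= (−54·s + 48·s^2 + 30·s·t − 81·t + 72·s·t + 45·t^2 − 36 + 32·s + 20·t)·(−3 − 5·t)    [distributive law]
= (−22·s + 48·s^2 + 102·s·t − 61·t + 45·t^2 − 36)·(−3 − 5·t)    [combine like terms]
= 66·s + 110·s·t − 144·s^2 − 240·s^2·t − 306·s·t − 510·s·t^2 + 183·t + 305·t^2 − 135·t^2 − 225·t^3 + 108 + 180·t    [distributive law]
= 66·s − 196·s·t − 144·s^2 − 240·s^2·t − 510·s·t^2 + 363·t + 170·t^2 − 225·t^3 + 108    [combine like terms]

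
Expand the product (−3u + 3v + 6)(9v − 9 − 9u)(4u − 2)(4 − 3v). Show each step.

−378u²v + 648u²v² + 1350uv − 216uv² − 648u² − 648u + 432u³ − 324u³v − 324uv³ − 54v² + 162v³ − 540v + 432

(−3u + 3v + 6)(9v − 9 − 9u)(4u − 2)(4 − 3v)
= (−27uv + 27u + 27u² + 27v² − 27v − 27uv + 54v − 54 − 54u)(4u − 2)(4 − 3v)    [distributive law]
= (−54uv − 27u + 27u² + 27v² + 27v − 54)(4u − 2)(4 − 3v)    [combine like terms]
= (−216u²v + 108uv − 108u² + 54u + 108u³ − 54u² + 108uv² − 54v² + 108uv − 54v − 216u + 108)(4 − 3v)    [distributive law]
= (−216u²v + 216uv − 162u² − 162u + 108u³ + 108uv² − 54v² − 54v + 108)(4 − 3v)    [combine like terms]
= −864u²v + 648u²v² + 864uv − 648uv² − 648u² + 486u²v − 648u + 486uv + 432u³ − 324u³v + 432uv² − 324uv³ − 216v² + 162v³ − 216v + 162v² + 432 − 324v    [distributive law]
= −378u²v + 648u²v² + 1350uv − 216uv² − 648u² − 648u + 432u³ − 324u³v − 324uv³ − 54v² + 162v³ − 540v + 432    [combine like terms]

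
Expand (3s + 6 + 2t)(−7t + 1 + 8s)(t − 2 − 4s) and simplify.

(3s + 6 + 2t)(−7t + 1 + 8s)(t − 2 − 4s)
= (−21st + 3s + 24s^2 − 42t + 6 + 48s − 14t^2 + 2t + 16st)(t − 2 − 4s)    [distributive law]
= (−5st + 51s + 24s^2 − 40t + 6 − 14t^2)(t − 2 − 4s)    [combine like terms]
= −5st^2 + 10st + 20s^2t + 51st − 102s − 204s^2 + 24s^2t − 48s^2 − 96s^3 − 40t^2 + 80t + 160st + 6t − 12 − 24s − 14t^3 + 28t^2 + 56st^2    [distributive law]
= 51st^2 + 221st + 44s^2t − 126s − 252s^2 − 96s^3 − 12t^2 + 86t − 12 − 14t^3    [combine like terms]

51st^2 + 221st + 44s^2t − 126s − 252s^2 − 96s^3 − 12t^2 + 86t − 12 − 14t^3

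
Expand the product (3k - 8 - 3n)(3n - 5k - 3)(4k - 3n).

141k²n - 108kn² - 60k³ + 124k² - 153kn + 45n² + 96k - 72n + 27n³

(3k - 8 - 3n)(3n - 5k - 3)(4k - 3n)
= (9kn - 15k² - 9k - 24n + 40k + 24 - 9n² + 15kn + 9n)(4k - 3n)    [distributive law]
= (24kn - 15k² + 31k - 15n + 24 - 9n²)(4k - 3n)    [combine like terms]
= 96k²n - 72kn² - 60k³ + 45k²n + 124k² - 93kn - 60kn + 45n² + 96k - 72n - 36kn² + 27n³    [distributive law]
= 141k²n - 108kn² - 60k³ + 124k² - 153kn + 45n² + 96k - 72n + 27n³    [combine like terms]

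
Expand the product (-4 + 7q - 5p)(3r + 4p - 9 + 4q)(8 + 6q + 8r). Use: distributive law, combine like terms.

192r - 536qr - 96r² + 232p + 238pq + 112pr + 288 - 416q - 250q² + 350q²r + 168qr² + 48pq² - 26pqr + 168q³ - 120pr² - 160p² - 120p²q - 160p²r

(-4 + 7q - 5p)(3r + 4p - 9 + 4q)(8 + 6q + 8r)
= (-12r - 16p + 36 - 16q + 21qr + 28pq - 63q + 28q² - 15pr - 20p² + 45p - 20pq)(8 + 6q + 8r)    [distributive law]
= (-12r + 29p + 36 - 79q + 21qr + 8pq + 28q² - 15pr - 20p²)(8 + 6q + 8r)    [combine like terms]
= -96r - 72qr - 96r² + 232p + 174pq + 232pr + 288 + 216q + 288r - 632q - 474q² - 632qr + 168qr + 126q²r + 168qr² + 64pq + 48pq² + 64pqr + 224q² + 168q³ + 224q²r - 120pr - 90pqr - 120pr² - 160p² - 120p²q - 160p²r    [distributive law]
= 192r - 536qr - 96r² + 232p + 238pq + 112pr + 288 - 416q - 250q² + 350q²r + 168qr² + 48pq² - 26pqr + 168q³ - 120pr² - 160p² - 120p²q - 160p²r    [combine like terms]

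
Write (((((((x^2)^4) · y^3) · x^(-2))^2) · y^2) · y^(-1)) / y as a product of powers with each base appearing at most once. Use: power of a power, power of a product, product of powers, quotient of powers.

(((((((x^2)^4) · y^3) · x^(-2))^2) · y^2) · y^(-1)) / y
= (((((((x^2)^4) · y^3)^2) · ((x^(-2))^2)) · y^2) · y^(-1)) / y    [power of a product]
= (((((((x^2)^4)^2) · ((y^3)^2)) · ((x^(-2))^2)) · y^2) · y^(-1)) / y    [power of a product]
= ((((((x^2)^8) · ((y^3)^2)) · ((x^(-2))^2)) · y^2) · y^(-1)) / y    [power of a power]
= ((((x^16 · ((y^3)^2)) · ((x^(-2))^2)) · y^2) · y^(-1)) / y    [power of a power]
= ((((x^16 · y^6) · ((x^(-2))^2)) · y^2) · y^(-1)) / y    [power of a power]
= ((((x^16 · y^6) · x^(-4)) · y^2) · y^(-1)) / y    [power of a power]
= x^12y^6    [quotient of powers; product of powers]

x^12y^6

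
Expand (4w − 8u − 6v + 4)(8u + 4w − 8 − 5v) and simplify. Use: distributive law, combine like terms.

16w^2 − 16w − 44vw − 64u^2 + 96u − 8uv + 28v + 30v^2 − 32

(4w − 8u − 6v + 4)(8u + 4w − 8 − 5v)
= 32uw + 16w^2 − 32w − 20vw − 64u^2 − 32uw + 64u + 40uv − 48uv − 24vw + 48v + 30v^2 + 32u + 16w − 32 − 20v    [distributive law]
= 16w^2 − 16w − 44vw − 64u^2 + 96u − 8uv + 28v + 30v^2 − 32    [combine like terms]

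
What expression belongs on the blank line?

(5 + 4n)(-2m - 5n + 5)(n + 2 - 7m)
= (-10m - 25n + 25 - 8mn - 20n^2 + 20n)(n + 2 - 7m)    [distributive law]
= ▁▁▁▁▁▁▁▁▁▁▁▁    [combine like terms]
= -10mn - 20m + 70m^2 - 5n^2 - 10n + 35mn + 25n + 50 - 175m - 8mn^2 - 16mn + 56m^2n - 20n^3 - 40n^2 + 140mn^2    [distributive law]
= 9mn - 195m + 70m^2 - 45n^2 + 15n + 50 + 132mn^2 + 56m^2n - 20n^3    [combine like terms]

By combine like terms:

(-10m - 5n + 25 - 8mn - 20n^2)(n + 2 - 7m)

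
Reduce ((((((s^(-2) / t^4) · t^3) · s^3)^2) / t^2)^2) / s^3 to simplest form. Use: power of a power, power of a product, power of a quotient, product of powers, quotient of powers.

((((((s^(-2) / t^4) · t^3) · s^3)^2) / t^2)^2) / s^3
= ((((((s^(-2) / t^4) · t^3) · s^3)^2)^2) / ((t^2)^2)) / s^3    [power of a quotient]
= (((((s^(-2) / t^4) · t^3) · s^3)^4) / ((t^2)^2)) / s^3    [power of a power]
= (((((s^(-2) / t^4) · t^3)^4) · ((s^3)^4)) / ((t^2)^2)) / s^3    [power of a product]
= (((((s^(-2) / t^4)^4) · ((t^3)^4)) · ((s^3)^4)) / ((t^2)^2)) / s^3    [power of a product]
= ((((((s^(-2))^4) / ((t^4)^4)) · ((t^3)^4)) · ((s^3)^4)) / ((t^2)^2)) / s^3    [power of a quotient]
= ((((s^(-8) / ((t^4)^4)) · ((t^3)^4)) · ((s^3)^4)) / ((t^2)^2)) / s^3    [power of a power]
= ((((s^(-8) / t^16) · ((t^3)^4)) · ((s^3)^4)) / ((t^2)^2)) / s^3    [power of a power]
= ((((s^(-8) / t^16) · t^12) · ((s^3)^4)) / ((t^2)^2)) / s^3    [power of a power]
= ((((s^(-8) / t^16) · t^12) · s^12) / ((t^2)^2)) / s^3    [power of a power]
= ((((s^(-8) / t^16) · t^12) · s^12) / t^4) / s^3    [power of a power]
= s·t^(-8)    [quotient of powers; product of powers]

s·t^(-8)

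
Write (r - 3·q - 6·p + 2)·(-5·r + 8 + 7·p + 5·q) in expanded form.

-5·r² - 2·r + 37·p·r + 20·q·r - 14·q - 51·p·q - 15·q² - 34·p - 42·p² + 16

(r - 3·q - 6·p + 2)·(-5·r + 8 + 7·p + 5·q)
= -5·r² + 8·r + 7·p·r + 5·q·r + 15·q·r - 24·q - 21·p·q - 15·q² + 30·p·r - 48·p - 42·p² - 30·p·q - 10·r + 16 + 14·p + 10·q    [distributive law]
= -5·r² - 2·r + 37·p·r + 20·q·r - 14·q - 51·p·q - 15·q² - 34·p - 42·p² + 16    [combine like terms]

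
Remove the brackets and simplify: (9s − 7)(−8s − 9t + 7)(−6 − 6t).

432s² + 432s²t − 228st + 486st² − 714s − 84t − 378t² + 294

(9s − 7)(−8s − 9t + 7)(−6 − 6t)
= (−72s² − 81st + 63s + 56s + 63t − 49)(−6 − 6t)    [distributive law]
= (−72s² − 81st + 119s + 63t − 49)(−6 − 6t)    [combine like terms]
= 432s² + 432s²t + 486st + 486st² − 714s − 714st − 378t − 378t² + 294 + 294t    [distributive law]
= 432s² + 432s²t − 228st + 486st² − 714s − 84t − 378t² + 294    [combine like terms]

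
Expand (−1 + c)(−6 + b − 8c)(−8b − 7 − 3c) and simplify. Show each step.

−41b − 42 − 32c + 8b^2 − 20bc + 50c^2 − 8b^2c + 61bc^2 + 24c^3

(−1 + c)(−6 + b − 8c)(−8b − 7 − 3c)
= (6 − b + 8c − 6c + bc − 8c^2)(−8b − 7 − 3c)    [distributive law]
= (6 − b + 2c + bc − 8c^2)(−8b − 7 − 3c)    [combine like terms]
= −48b − 42 − 18c + 8b^2 + 7b + 3bc − 16bc − 14c − 6c^2 − 8b^2c − 7bc − 3bc^2 + 64bc^2 + 56c^2 + 24c^3    [distributive law]
= −41b − 42 − 32c + 8b^2 − 20bc + 50c^2 − 8b^2c + 61bc^2 + 24c^3    [combine like terms]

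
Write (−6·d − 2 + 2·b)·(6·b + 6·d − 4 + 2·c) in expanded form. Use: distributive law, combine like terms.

(−6·d − 2 + 2·b)·(6·b + 6·d − 4 + 2·c)
= −36·b·d − 36·d² + 24·d − 12·c·d − 12·b − 12·d + 8 − 4·c + 12·b² + 12·b·d − 8·b + 4·b·c    [distributive law]
= −24·b·d − 36·d² + 12·d − 12·c·d − 20·b + 8 − 4·c + 12·b² + 4·b·c    [combine like terms]

−24·b·d − 36·d² + 12·d − 12·c·d − 20·b + 8 − 4·c + 12·b² + 4·b·c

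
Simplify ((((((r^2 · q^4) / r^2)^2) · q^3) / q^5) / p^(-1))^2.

p^2q^12

((((((r^2 · q^4) / r^2)^2) · q^3) / q^5) / p^(-1))^2
= ((((((r^2 · q^4) / r^2)^2) · q^3) / q^5)^2) / ((p^(-1))^2)    [power of a quotient]
= ((((((r^2 · q^4) / r^2)^2) · q^3)^2) / ((q^5)^2)) / ((p^(-1))^2)    [power of a quotient]
= ((((((r^2 · q^4) / r^2)^2)^2) · ((q^3)^2)) / ((q^5)^2)) / ((p^(-1))^2)    [power of a product]
= (((((r^2 · q^4) / r^2)^4) · ((q^3)^2)) / ((q^5)^2)) / ((p^(-1))^2)    [power of a power]
= (((((r^2 · q^4)^4) / ((r^2)^4)) · ((q^3)^2)) / ((q^5)^2)) / ((p^(-1))^2)    [power of a quotient]
= ((((((r^2)^4) · ((q^4)^4)) / ((r^2)^4)) · ((q^3)^2)) / ((q^5)^2)) / ((p^(-1))^2)    [power of a product]
= ((((r^8 · ((q^4)^4)) / ((r^2)^4)) · ((q^3)^2)) / ((q^5)^2)) / ((p^(-1))^2)    [power of a power]
= ((((r^8 · q^16) / ((r^2)^4)) · ((q^3)^2)) / ((q^5)^2)) / ((p^(-1))^2)    [power of a power]
= ((((r^8 · q^16) / r^8) · ((q^3)^2)) / ((q^5)^2)) / ((p^(-1))^2)    [power of a power]
= ((((r^8 · q^16) / r^8) · q^6) / ((q^5)^2)) / ((p^(-1))^2)    [power of a power]
= ((((r^8 · q^16) / r^8) · q^6) / q^10) / ((p^(-1))^2)    [power of a power]
= ((((r^8 · q^16) / r^8) · q^6) / q^10) / p^(-2)    [power of a power]
= p^2q^12    [quotient of powers; product of powers]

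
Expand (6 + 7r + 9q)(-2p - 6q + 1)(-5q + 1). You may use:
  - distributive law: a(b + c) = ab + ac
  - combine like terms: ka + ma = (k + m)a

(6 + 7r + 9q)(-2p - 6q + 1)(-5q + 1)
= (-12p - 36q + 6 - 14pr - 42qr + 7r - 18pq - 54q^2 + 9q)(-5q + 1)    [distributive law]
= (-12p - 27q + 6 - 14pr - 42qr + 7r - 18pq - 54q^2)(-5q + 1)    [combine like terms]
= 60pq - 12p + 135q^2 - 27q - 30q + 6 + 70pqr - 14pr + 210q^2r - 42qr - 35qr + 7r + 90pq^2 - 18pq + 270q^3 - 54q^2    [distributive law]
= 42pq - 12p + 81q^2 - 57q + 6 + 70pqr - 14pr + 210q^2r - 77qr + 7r + 90pq^2 + 270q^3    [combine like terms]

42pq - 12p + 81q^2 - 57q + 6 + 70pqr - 14pr + 210q^2r - 77qr + 7r + 90pq^2 + 270q^3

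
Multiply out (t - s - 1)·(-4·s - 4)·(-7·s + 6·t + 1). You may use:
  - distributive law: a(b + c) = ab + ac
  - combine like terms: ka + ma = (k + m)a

52·s^2·t - 24·s·t^2 + 72·s·t - 24·t^2 + 20·t - 28·s^3 - 52·s^2 - 20·s + 4

(t - s - 1)·(-4·s - 4)·(-7·s + 6·t + 1)
= (-4·s·t - 4·t + 4·s^2 + 4·s + 4·s + 4)·(-7·s + 6·t + 1)    [distributive law]
= (-4·s·t - 4·t + 4·s^2 + 8·s + 4)·(-7·s + 6·t + 1)    [combine like terms]
= 28·s^2·t - 24·s·t^2 - 4·s·t + 28·s·t - 24·t^2 - 4·t - 28·s^3 + 24·s^2·t + 4·s^2 - 56·s^2 + 48·s·t + 8·s - 28·s + 24·t + 4    [distributive law]
= 52·s^2·t - 24·s·t^2 + 72·s·t - 24·t^2 + 20·t - 28·s^3 - 52·s^2 - 20·s + 4    [combine like terms]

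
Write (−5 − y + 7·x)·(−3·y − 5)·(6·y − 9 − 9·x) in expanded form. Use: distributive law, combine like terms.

93·y² − 30·y − 201·x·y − 225 + 90·x + 18·y³ − 153·x·y² + 189·x²·y + 315·x²

(−5 − y + 7·x)·(−3·y − 5)·(6·y − 9 − 9·x)
= (15·y + 25 + 3·y² + 5·y − 21·x·y − 35·x)·(6·y − 9 − 9·x)    [distributive law]
= (20·y + 25 + 3·y² − 21·x·y − 35·x)·(6·y − 9 − 9·x)    [combine like terms]
= 120·y² − 180·y − 180·x·y + 150·y − 225 − 225·x + 18·y³ − 27·y² − 27·x·y² − 126·x·y² + 189·x·y + 189·x²·y − 210·x·y + 315·x + 315·x²    [distributive law]
= 93·y² − 30·y − 201·x·y − 225 + 90·x + 18·y³ − 153·x·y² + 189·x²·y + 315·x²    [combine like terms]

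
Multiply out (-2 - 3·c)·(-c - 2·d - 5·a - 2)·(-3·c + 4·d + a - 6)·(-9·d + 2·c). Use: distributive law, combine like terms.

(-2 - 3·c)·(-c - 2·d - 5·a - 2)·(-3·c + 4·d + a - 6)·(-9·d + 2·c)
= (2·c + 4·d + 10·a + 4 + 3·c^2 + 6·c·d + 15·a·c + 6·c)·(-3·c + 4·d + a - 6)·(-9·d + 2·c)    [distributive law]
= (8·c + 4·d + 10·a + 4 + 3·c^2 + 6·c·d + 15·a·c)·(-3·c + 4·d + a - 6)·(-9·d + 2·c)    [combine like terms]
= (-24·c^2 + 32·c·d + 8·a·c - 48·c - 12·c·d + 16·d^2 + 4·a·d - 24·d - 30·a·c + 40·a·d + 10·a^2 - 60·a - 12·c + 16·d + 4·a - 24 - 9·c^3 + 12·c^2·d + 3·a·c^2 - 18·c^2 - 18·c^2·d + 24·c·d^2 + 6·a·c·d - 36·c·d - 45·a·c^2 + 60·a·c·d + 15·a^2·c - 90·a·c)·(-9·d + 2·c)    [distributive law]
= (-42·c^2 - 16·c·d - 112·a·c - 60·c + 16·d^2 + 44·a·d - 8·d + 10·a^2 - 56·a - 24 - 9·c^3 - 6·c^2·d - 42·a·c^2 + 24·c·d^2 + 66·a·c·d + 15·a^2·c)·(-9·d + 2·c)    [combine like terms]
= 378·c^2·d - 84·c^3 + 144·c·d^2 - 32·c^2·d + 1008·a·c·d - 224·a·c^2 + 540·c·d - 120·c^2 - 144·d^3 + 32·c·d^2 - 396·a·d^2 + 88·a·c·d + 72·d^2 - 16·c·d - 90·a^2·d + 20·a^2·c + 504·a·d - 112·a·c + 216·d - 48·c + 81·c^3·d - 18·c^4 + 54·c^2·d^2 - 12·c^3·d + 378·a·c^2·d - 84·a·c^3 - 216·c·d^3 + 48·c^2·d^2 - 594·a·c·d^2 + 132·a·c^2·d - 135·a^2·c·d + 30·a^2·c^2    [distributive law]
= 346·c^2·d - 84·c^3 + 176·c·d^2 + 1096·a·c·d - 224·a·c^2 + 524·c·d - 120·c^2 - 144·d^3 - 396·a·d^2 + 72·d^2 - 90·a^2·d + 20·a^2·c + 504·a·d - 112·a·c + 216·d - 48·c + 69·c^3·d - 18·c^4 + 102·c^2·d^2 + 510·a·c^2·d - 84·a·c^3 - 216·c·d^3 - 594·a·c·d^2 - 135·a^2·c·d + 30·a^2·c^2    [combine like terms]

346·c^2·d - 84·c^3 + 176·c·d^2 + 1096·a·c·d - 224·a·c^2 + 524·c·d - 120·c^2 - 144·d^3 - 396·a·d^2 + 72·d^2 - 90·a^2·d + 20·a^2·c + 504·a·d - 112·a·c + 216·d - 48·c + 69·c^3·d - 18·c^4 + 102·c^2·d^2 + 510·a·c^2·d - 84·a·c^3 - 216·c·d^3 - 594·a·c·d^2 - 135·a^2·c·d + 30·a^2·c^2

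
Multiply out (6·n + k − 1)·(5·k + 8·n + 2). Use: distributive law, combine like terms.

38·k·n + 48·n² + 4·n + 5·k² − 3·k − 2

(6·n + k − 1)·(5·k + 8·n + 2)
= 30·k·n + 48·n² + 12·n + 5·k² + 8·k·n + 2·k − 5·k − 8·n − 2    [distributive law]
= 38·k·n + 48·n² + 4·n + 5·k² − 3·k − 2    [combine like terms]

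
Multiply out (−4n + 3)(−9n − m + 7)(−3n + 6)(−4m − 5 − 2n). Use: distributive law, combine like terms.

456mn^3 − 222n^3 + 216n^4 − 1530mn^2 − 1119n^2 + 48m^2n^2 − 132m^2n + 1443mn + 1713n + 72m^2 − 414m − 630

(−4n + 3)(−9n − m + 7)(−3n + 6)(−4m − 5 − 2n)
= (36n^2 + 4mn − 28n − 27n − 3m + 21)(−3n + 6)(−4m − 5 − 2n)    [distributive law]
= (36n^2 + 4mn − 55n − 3m + 21)(−3n + 6)(−4m − 5 − 2n)    [combine like terms]
= (−108n^3 + 216n^2 − 12mn^2 + 24mn + 165n^2 − 330n + 9mn − 18m − 63n + 126)(−4m − 5 − 2n)    [distributive law]
= (−108n^3 + 381n^2 − 12mn^2 + 33mn − 393n − 18m + 126)(−4m − 5 − 2n)    [combine like terms]
= 432mn^3 + 540n^3 + 216n^4 − 1524mn^2 − 1905n^2 − 762n^3 + 48m^2n^2 + 60mn^2 + 24mn^3 − 132m^2n − 165mn − 66mn^2 + 1572mn + 1965n + 786n^2 + 72m^2 + 90m + 36mn − 504m − 630 − 252n    [distributive law]
= 456mn^3 − 222n^3 + 216n^4 − 1530mn^2 − 1119n^2 + 48m^2n^2 − 132m^2n + 1443mn + 1713n + 72m^2 − 414m − 630    [combine like terms]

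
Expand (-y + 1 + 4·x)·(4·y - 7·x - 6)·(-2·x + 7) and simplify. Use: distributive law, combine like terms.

(-y + 1 + 4·x)·(4·y - 7·x - 6)·(-2·x + 7)
= (-4·y^2 + 7·x·y + 6·y + 4·y - 7·x - 6 + 16·x·y - 28·x^2 - 24·x)·(-2·x + 7)    [distributive law]
= (-4·y^2 + 23·x·y + 10·y - 31·x - 6 - 28·x^2)·(-2·x + 7)    [combine like terms]
= 8·x·y^2 - 28·y^2 - 46·x^2·y + 161·x·y - 20·x·y + 70·y + 62·x^2 - 217·x + 12·x - 42 + 56·x^3 - 196·x^2    [distributive law]
= 8·x·y^2 - 28·y^2 - 46·x^2·y + 141·x·y + 70·y - 134·x^2 - 205·x - 42 + 56·x^3    [combine like terms]

8·x·y^2 - 28·y^2 - 46·x^2·y + 141·x·y + 70·y - 134·x^2 - 205·x - 42 + 56·x^3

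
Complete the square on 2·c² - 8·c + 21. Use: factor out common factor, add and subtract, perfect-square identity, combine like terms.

2·c² - 8·c + 21
= 2(c² - 4·c) + 21    [factor out 2 from the c-terms]
= 2(c² - 4·c + 4 - 4) + 21    [add and subtract 4 inside the bracket]
= 2(c - 2)² - 8 + 21    [perfect-square identity]
= 2(c - 2)² + 13    [combine constants]

2(c - 2)² + 13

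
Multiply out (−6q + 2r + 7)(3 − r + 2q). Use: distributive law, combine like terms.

(−6q + 2r + 7)(3 − r + 2q)
= −18q + 6qr − 12q^2 + 6r − 2r^2 + 4qr + 21 − 7r + 14q    [distributive law]
= −4q + 10qr − 12q^2 − r − 2r^2 + 21    [combine like terms]

−4q + 10qr − 12q^2 − r − 2r^2 + 21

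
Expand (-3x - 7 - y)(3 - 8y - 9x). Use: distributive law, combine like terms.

54x + 33xy + 27x² - 21 + 53y + 8y²

(-3x - 7 - y)(3 - 8y - 9x)
= -9x + 24xy + 27x² - 21 + 56y + 63x - 3y + 8y² + 9xy    [distributive law]
= 54x + 33xy + 27x² - 21 + 53y + 8y²    [combine like terms]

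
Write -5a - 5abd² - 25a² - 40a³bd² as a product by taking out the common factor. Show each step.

5a(-1 - bd² - 5a - 8a²bd²)

-5a - 5abd² - 25a² - 40a³bd²
= 5(-a - abd² - 5a² - 8a³bd²)    [factor out 5]
= 5a(-1 - bd² - 5a - 8a²bd²)    [factor out a]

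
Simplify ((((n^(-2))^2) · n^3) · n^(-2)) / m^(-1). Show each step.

((((n^(-2))^2) · n^3) · n^(-2)) / m^(-1)
= ((n^(-4) · n^3) · n^(-2)) / m^(-1)    [power of a power]
= (n^(-1) · n^(-2)) / m^(-1)    [product of powers]
= n^(-3) / m^(-1)    [product of powers]
= mn^(-3)    [quotient of powers]

mn^(-3)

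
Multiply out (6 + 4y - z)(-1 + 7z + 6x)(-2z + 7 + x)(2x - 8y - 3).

839xz - 3116yz - 939z - 822x + 420y + 126 + 384x^2 - 2516xy - 285xz^2 + 1248yz^2 + 405z^2 - 124x^2z + 1036xyz + 72x^3 - 32x^2y - 1632y^2z + 224y^2 - 1312xy^2 - 152xyz^2 + 448y^2z^2 + 8x^2yz + 160xy^2z + 48x^3y - 192x^2y^2 + 28xz^3 - 112yz^3 - 42z^3 + 10x^2z^2 - 12x^3z

(6 + 4y - z)(-1 + 7z + 6x)(-2z + 7 + x)(2x - 8y - 3)
= (-6 + 42z + 36x - 4y + 28yz + 24xy + z - 7z^2 - 6xz)(-2z + 7 + x)(2x - 8y - 3)    [distributive law]
= (-6 + 43z + 36x - 4y + 28yz + 24xy - 7z^2 - 6xz)(-2z + 7 + x)(2x - 8y - 3)    [combine like terms]
= (12z - 42 - 6x - 86z^2 + 301z + 43xz - 72xz + 252x + 36x^2 + 8yz - 28y - 4xy - 56yz^2 + 196yz + 28xyz - 48xyz + 168xy + 24x^2y + 14z^3 - 49z^2 - 7xz^2 + 12xz^2 - 42xz - 6x^2z)(2x - 8y - 3)    [distributive law]
= (313z - 42 + 246x - 135z^2 - 71xz + 36x^2 + 204yz - 28y + 164xy - 56yz^2 - 20xyz + 24x^2y + 14z^3 + 5xz^2 - 6x^2z)(2x - 8y - 3)    [combine like terms]
= 626xz - 2504yz - 939z - 84x + 336y + 126 + 492x^2 - 1968xy - 738x - 270xz^2 + 1080yz^2 + 405z^2 - 142x^2z + 568xyz + 213xz + 72x^3 - 288x^2y - 108x^2 + 408xyz - 1632y^2z - 612yz - 56xy + 224y^2 + 84y + 328x^2y - 1312xy^2 - 492xy - 112xyz^2 + 448y^2z^2 + 168yz^2 - 40x^2yz + 160xy^2z + 60xyz + 48x^3y - 192x^2y^2 - 72x^2y + 28xz^3 - 112yz^3 - 42z^3 + 10x^2z^2 - 40xyz^2 - 15xz^2 - 12x^3z + 48x^2yz + 18x^2z    [distributive law]
= 839xz - 3116yz - 939z - 822x + 420y + 126 + 384x^2 - 2516xy - 285xz^2 + 1248yz^2 + 405z^2 - 124x^2z + 1036xyz + 72x^3 - 32x^2y - 1632y^2z + 224y^2 - 1312xy^2 - 152xyz^2 + 448y^2z^2 + 8x^2yz + 160xy^2z + 48x^3y - 192x^2y^2 + 28xz^3 - 112yz^3 - 42z^3 + 10x^2z^2 - 12x^3z    [combine like terms]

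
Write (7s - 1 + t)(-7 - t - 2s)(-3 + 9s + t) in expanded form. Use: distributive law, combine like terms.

204s - 381s^2 - 74st - 95s^2t - 18st^2 - 126s^3 - 21 + 25t - 3t^2 - t^3

(7s - 1 + t)(-7 - t - 2s)(-3 + 9s + t)
= (-49s - 7st - 14s^2 + 7 + t + 2s - 7t - t^2 - 2st)(-3 + 9s + t)    [distributive law]
= (-47s - 9st - 14s^2 + 7 - 6t - t^2)(-3 + 9s + t)    [combine like terms]
= 141s - 423s^2 - 47st + 27st - 81s^2t - 9st^2 + 42s^2 - 126s^3 - 14s^2t - 21 + 63s + 7t + 18t - 54st - 6t^2 + 3t^2 - 9st^2 - t^3    [distributive law]
= 204s - 381s^2 - 74st - 95s^2t - 18st^2 - 126s^3 - 21 + 25t - 3t^2 - t^3    [combine like terms]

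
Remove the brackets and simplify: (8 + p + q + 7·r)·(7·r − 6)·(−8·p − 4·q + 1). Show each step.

−105·p·r − 49·q·r + 14·r + 378·p + 186·q − 48 − 56·p^2·r − 84·p·q·r + 48·p^2 + 72·p·q − 28·q^2·r + 24·q^2 − 392·p·r^2 − 196·q·r^2 + 49·r^2

(8 + p + q + 7·r)·(7·r − 6)·(−8·p − 4·q + 1)
= (56·r − 48 + 7·p·r − 6·p + 7·q·r − 6·q + 49·r^2 − 42·r)·(−8·p − 4·q + 1)    [distributive law]
= (14·r − 48 + 7·p·r − 6·p + 7·q·r − 6·q + 49·r^2)·(−8·p − 4·q + 1)    [combine like terms]
= −112·p·r − 56·q·r + 14·r + 384·p + 192·q − 48 − 56·p^2·r − 28·p·q·r + 7·p·r + 48·p^2 + 24·p·q − 6·p − 56·p·q·r − 28·q^2·r + 7·q·r + 48·p·q + 24·q^2 − 6·q − 392·p·r^2 − 196·q·r^2 + 49·r^2    [distributive law]
= −105·p·r − 49·q·r + 14·r + 378·p + 186·q − 48 − 56·p^2·r − 84·p·q·r + 48·p^2 + 72·p·q − 28·q^2·r + 24·q^2 − 392·p·r^2 − 196·q·r^2 + 49·r^2    [combine like terms]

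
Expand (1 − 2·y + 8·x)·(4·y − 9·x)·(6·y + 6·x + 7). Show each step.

−32·y^2 + 320·x·y + 28·y − 558·x^2 − 63·x − 48·y^3 + 252·x·y^2 − 132·x^2·y − 432·x^3

(1 − 2·y + 8·x)·(4·y − 9·x)·(6·y + 6·x + 7)
= (4·y − 9·x − 8·y^2 + 18·x·y + 32·x·y − 72·x^2)·(6·y + 6·x + 7)    [distributive law]
= (4·y − 9·x − 8·y^2 + 50·x·y − 72·x^2)·(6·y + 6·x + 7)    [combine like terms]
= 24·y^2 + 24·x·y + 28·y − 54·x·y − 54·x^2 − 63·x − 48·y^3 − 48·x·y^2 − 56·y^2 + 300·x·y^2 + 300·x^2·y + 350·x·y − 432·x^2·y − 432·x^3 − 504·x^2    [distributive law]
= −32·y^2 + 320·x·y + 28·y − 558·x^2 − 63·x − 48·y^3 + 252·x·y^2 − 132·x^2·y − 432·x^3    [combine like terms]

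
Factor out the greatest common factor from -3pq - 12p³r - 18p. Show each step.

3p(-q - 4p²r - 6)

-3pq - 12p³r - 18p
= 3(-pq - 4p³r - 6p)    [factor out 3]
= 3p(-q - 4p²r - 6)    [factor out p]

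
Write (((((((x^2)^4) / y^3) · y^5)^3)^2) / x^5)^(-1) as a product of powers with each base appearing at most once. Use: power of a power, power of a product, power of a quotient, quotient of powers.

(((((((x^2)^4) / y^3) · y^5)^3)^2) / x^5)^(-1)
= (((((((x^2)^4) / y^3) · y^5)^3)^2)^(-1)) / ((x^5)^(-1))    [power of a quotient]
= ((((((x^2)^4) / y^3) · y^5)^3)^(-2)) / ((x^5)^(-1))    [power of a power]
= (((((x^2)^4) / y^3) · y^5)^(-6)) / ((x^5)^(-1))    [power of a power]
= (((((x^2)^4) / y^3)^(-6)) · ((y^5)^(-6))) / ((x^5)^(-1))    [power of a product]
= (((((x^2)^4)^(-6)) / ((y^3)^(-6))) · ((y^5)^(-6))) / ((x^5)^(-1))    [power of a quotient]
= ((((x^2)^(-24)) / ((y^3)^(-6))) · ((y^5)^(-6))) / ((x^5)^(-1))    [power of a power]
= ((x^(-48) / ((y^3)^(-6))) · ((y^5)^(-6))) / ((x^5)^(-1))    [power of a power]
= ((x^(-48) / y^(-18)) · ((y^5)^(-6))) / ((x^5)^(-1))    [power of a power]
= ((x^(-48) / y^(-18)) · y^(-30)) / ((x^5)^(-1))    [power of a power]
= ((x^(-48) / y^(-18)) · y^(-30)) / x^(-5)    [power of a power]
= x^(-43)y^(-12)    [quotient of powers]

x^(-43)y^(-12)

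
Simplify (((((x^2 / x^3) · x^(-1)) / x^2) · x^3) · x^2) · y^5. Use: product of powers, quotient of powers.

(((((x^2 / x^3) · x^(-1)) / x^2) · x^3) · x^2) · y^5
= ((((x^(-1) · x^(-1)) / x^2) · x^3) · x^2) · y^5    [quotient of powers]
= (((x^(-2) / x^2) · x^3) · x^2) · y^5    [product of powers]
= ((x^(-4) · x^3) · x^2) · y^5    [quotient of powers]
= (x^(-1) · x^2) · y^5    [product of powers]
= x · y^5    [product of powers]
= xy^5    [rearrange]

xy^5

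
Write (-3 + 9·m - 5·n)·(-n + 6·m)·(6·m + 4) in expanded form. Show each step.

(-3 + 9·m - 5·n)·(-n + 6·m)·(6·m + 4)
= (3·n - 18·m - 9·m·n + 54·m^2 + 5·n^2 - 30·m·n)·(6·m + 4)    [distributive law]
= (3·n - 18·m - 39·m·n + 54·m^2 + 5·n^2)·(6·m + 4)    [combine like terms]
= 18·m·n + 12·n - 108·m^2 - 72·m - 234·m^2·n - 156·m·n + 324·m^3 + 216·m^2 + 30·m·n^2 + 20·n^2    [distributive law]
= -138·m·n + 12·n + 108·m^2 - 72·m - 234·m^2·n + 324·m^3 + 30·m·n^2 + 20·n^2    [combine like terms]

-138·m·n + 12·n + 108·m^2 - 72·m - 234·m^2·n + 324·m^3 + 30·m·n^2 + 20·n^2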